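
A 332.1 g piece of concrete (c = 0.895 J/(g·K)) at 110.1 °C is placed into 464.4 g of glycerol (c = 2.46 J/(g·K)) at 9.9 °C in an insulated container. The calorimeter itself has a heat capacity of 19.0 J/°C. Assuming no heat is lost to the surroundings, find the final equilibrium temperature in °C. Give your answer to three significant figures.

Heat lost by concrete = heat gained by glycerol + calorimeter.
(332.1)(0.895)(110.1 − T) = [(464.4)(2.46) + 19.0](T − 9.9)
297.2295 (110.1 − T) = 1161.424 (T − 9.9)
32725 − 297.2295 T = 1161.424 T − 11498
44223 = 1458.6535 T
T = 30.32 °C

T_f = 30.3 °C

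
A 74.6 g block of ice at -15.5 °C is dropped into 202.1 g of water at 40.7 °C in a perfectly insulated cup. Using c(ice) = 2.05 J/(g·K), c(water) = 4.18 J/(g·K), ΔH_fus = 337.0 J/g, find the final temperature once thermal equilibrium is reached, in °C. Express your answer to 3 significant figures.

Heat to bring ice to 0 °C and melt it: q₁ = 74.6×2.05×15.5 + 74.6×337.0 = 27511 J
Heat the water can supply cooling to 0 °C: 202.1×4.18×40.7 = 34382.5 J > q₁, so all ice melts.
Energy balance: 202.1×4.18×(40.7 − T) = 27511 + 74.6×4.18×(T − 0)
844.778(40.7 − T) = 27511 + 311.828 T
34382.5 − 27511 = 1156.606 T
T = 6871.5 / 1156.606 = 5.941 °C

T_f = 5.94 °C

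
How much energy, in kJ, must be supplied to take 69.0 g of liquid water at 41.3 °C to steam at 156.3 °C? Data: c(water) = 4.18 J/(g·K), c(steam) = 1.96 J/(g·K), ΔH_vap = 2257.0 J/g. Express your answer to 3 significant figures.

q = 180 kJ

q1 (heat water 41.3→100.0 °C): 69.0 × 4.18 × 58.7 = 16930 J
q2 (vaporize at 100 °C): 69.0 × 2257.0 = 155733 J
q3 (heat steam 100.0→156.3 °C): 69.0 × 1.96 × 56.3 = 7614 J
Total: 16930 + 155733 + 7614 = 180277 J = 180 kJ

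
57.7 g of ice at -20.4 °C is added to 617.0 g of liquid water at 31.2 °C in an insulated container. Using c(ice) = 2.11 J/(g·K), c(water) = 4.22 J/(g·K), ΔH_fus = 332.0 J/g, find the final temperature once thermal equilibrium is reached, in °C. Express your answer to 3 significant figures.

Heat to bring ice to 0 °C and melt it: q₁ = 57.7×2.11×20.4 + 57.7×332.0 = 21640 J
Heat the water can supply cooling to 0 °C: 617.0×4.22×31.2 = 81236.7 J > q₁, so all ice melts.
Energy balance: 617.0×4.22×(31.2 − T) = 21640 + 57.7×4.22×(T − 0)
2603.74(31.2 − T) = 21640 + 243.494 T
81236.7 − 21640 = 2847.234 T
T = 59596.7 / 2847.234 = 20.93 °C

T_f = 20.9 °C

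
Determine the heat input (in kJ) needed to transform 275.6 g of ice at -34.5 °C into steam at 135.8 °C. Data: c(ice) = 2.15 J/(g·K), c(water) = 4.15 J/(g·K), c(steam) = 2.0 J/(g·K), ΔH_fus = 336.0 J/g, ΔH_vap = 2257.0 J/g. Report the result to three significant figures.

q = 869 kJ

q1 (heat ice -34.5→0.0 °C): 275.6 × 2.15 × 34.5 = 20443 J
q2 (melt at 0 °C): 275.6 × 336.0 = 92602 J
q3 (heat water 0.0→100.0 °C): 275.6 × 4.15 × 100.0 = 114374 J
q4 (vaporize at 100 °C): 275.6 × 2257.0 = 622029 J
q5 (heat steam 100.0→135.8 °C): 275.6 × 2.0 × 35.8 = 19733 J
Total: 20443 + 92602 + 114374 + 622029 + 19733 = 869181 J = 869 kJ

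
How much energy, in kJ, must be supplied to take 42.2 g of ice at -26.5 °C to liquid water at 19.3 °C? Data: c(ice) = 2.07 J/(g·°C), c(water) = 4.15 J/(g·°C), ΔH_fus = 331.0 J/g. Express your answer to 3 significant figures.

q1 (heat ice -26.5→0.0 °C): 42.2 × 2.07 × 26.5 = 2315 J
q2 (melt at 0 °C): 42.2 × 331.0 = 13968 J
q3 (heat water 0.0→19.3 °C): 42.2 × 4.15 × 19.3 = 3380 J
Total: 2315 + 13968 + 3380 = 19663 J = 19.7 kJ

q = 19.7 kJ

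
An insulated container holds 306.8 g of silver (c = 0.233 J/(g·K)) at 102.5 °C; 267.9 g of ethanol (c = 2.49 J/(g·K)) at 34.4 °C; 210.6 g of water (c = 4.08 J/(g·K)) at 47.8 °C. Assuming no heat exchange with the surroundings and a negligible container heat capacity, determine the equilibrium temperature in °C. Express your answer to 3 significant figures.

T_f = 44.7 °C

Σ mᵢcᵢ(T − Tᵢ) = 0  ⇒  T = Σ mᵢcᵢTᵢ / Σ mᵢcᵢ
Σ mᵢcᵢ = 306.8×0.233 + 267.9×2.49 + 210.6×4.08 = 1597.8034
Σ mᵢcᵢTᵢ = 71.4844×102.5 + 667.071×34.4 + 859.248×47.8 = 71346
T = 71346 / 1597.8034 = 44.65 °C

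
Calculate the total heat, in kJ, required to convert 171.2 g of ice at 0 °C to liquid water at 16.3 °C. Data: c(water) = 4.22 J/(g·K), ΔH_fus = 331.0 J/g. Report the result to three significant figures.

q1 (melt at 0 °C): 171.2 × 331.0 = 56667 J
q2 (heat water 0.0→16.3 °C): 171.2 × 4.22 × 16.3 = 11776 J
Total: 56667 + 11776 = 68443 J = 68.4 kJ

q = 68.4 kJ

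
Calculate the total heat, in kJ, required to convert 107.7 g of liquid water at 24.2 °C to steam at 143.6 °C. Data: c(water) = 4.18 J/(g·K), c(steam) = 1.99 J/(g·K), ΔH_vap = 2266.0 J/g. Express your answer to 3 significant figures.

q = 288 kJ

q1 (heat water 24.2→100.0 °C): 107.7 × 4.18 × 75.8 = 34124 J
q2 (vaporize at 100 °C): 107.7 × 2266.0 = 244048 J
q3 (heat steam 100.0→143.6 °C): 107.7 × 1.99 × 43.6 = 9344 J
Total: 34124 + 244048 + 9344 = 287516 J = 288 kJ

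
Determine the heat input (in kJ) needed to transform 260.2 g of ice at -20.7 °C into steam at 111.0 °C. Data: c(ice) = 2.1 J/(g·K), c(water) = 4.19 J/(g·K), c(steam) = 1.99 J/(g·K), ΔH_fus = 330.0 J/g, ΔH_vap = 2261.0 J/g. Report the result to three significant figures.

q = 800 kJ

q1 (heat ice -20.7→0.0 °C): 260.2 × 2.1 × 20.7 = 11311 J
q2 (melt at 0 °C): 260.2 × 330.0 = 85866 J
q3 (heat water 0.0→100.0 °C): 260.2 × 4.19 × 100.0 = 109024 J
q4 (vaporize at 100 °C): 260.2 × 2261.0 = 588312 J
q5 (heat steam 100.0→111.0 °C): 260.2 × 1.99 × 11.0 = 5696 J
Total: 11311 + 85866 + 109024 + 588312 + 5696 = 800209 J = 800 kJ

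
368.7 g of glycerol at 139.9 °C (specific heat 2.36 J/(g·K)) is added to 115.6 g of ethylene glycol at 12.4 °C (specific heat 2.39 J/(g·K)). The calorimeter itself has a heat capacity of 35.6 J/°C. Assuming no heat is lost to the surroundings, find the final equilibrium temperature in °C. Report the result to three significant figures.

Heat lost by glycerol = heat gained by ethylene glycol + calorimeter.
(368.7)(2.36)(139.9 − T) = [(115.6)(2.39) + 35.6](T − 12.4)
870.132 (139.9 − T) = 311.884 (T − 12.4)
121730 − 870.132 T = 311.884 T − 3867.4
125597.4 = 1182.016 T
T = 106.3 °C

T_f = 106 °C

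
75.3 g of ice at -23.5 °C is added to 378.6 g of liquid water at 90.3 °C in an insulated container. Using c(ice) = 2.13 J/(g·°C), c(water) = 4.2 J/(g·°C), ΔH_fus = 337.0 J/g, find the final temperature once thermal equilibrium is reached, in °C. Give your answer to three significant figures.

Heat to bring ice to 0 °C and melt it: q₁ = 75.3×2.13×23.5 + 75.3×337.0 = 29145 J
Heat the water can supply cooling to 0 °C: 378.6×4.2×90.3 = 143588 J > q₁, so all ice melts.
Energy balance: 378.6×4.2×(90.3 − T) = 29145 + 75.3×4.2×(T − 0)
1590.12(90.3 − T) = 29145 + 316.26 T
143588 − 29145 = 1906.38 T
T = 114443 / 1906.38 = 60.03 °C

T_f = 60.0 °C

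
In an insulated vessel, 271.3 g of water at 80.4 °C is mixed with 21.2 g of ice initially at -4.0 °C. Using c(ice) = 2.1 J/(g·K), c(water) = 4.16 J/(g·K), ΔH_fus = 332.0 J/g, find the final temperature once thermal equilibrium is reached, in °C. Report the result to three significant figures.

T_f = 68.6 °C

Heat to bring ice to 0 °C and melt it: q₁ = 21.2×2.1×4.0 + 21.2×332.0 = 7216.5 J
Heat the water can supply cooling to 0 °C: 271.3×4.16×80.4 = 90740.1 J > q₁, so all ice melts.
Energy balance: 271.3×4.16×(80.4 − T) = 7216.5 + 21.2×4.16×(T − 0)
1128.608(80.4 − T) = 7216.5 + 88.192 T
90740.1 − 7216.5 = 1216.800 T
T = 83523.6 / 1216.800 = 68.64 °C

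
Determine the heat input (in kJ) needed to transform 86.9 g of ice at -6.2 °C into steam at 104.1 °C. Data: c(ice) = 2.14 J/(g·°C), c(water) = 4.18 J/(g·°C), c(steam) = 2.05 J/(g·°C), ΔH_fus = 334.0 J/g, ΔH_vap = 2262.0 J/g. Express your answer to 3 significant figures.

q = 264 kJ

q1 (heat ice -6.2→0.0 °C): 86.9 × 2.14 × 6.2 = 1153 J
q2 (melt at 0 °C): 86.9 × 334.0 = 29025 J
q3 (heat water 0.0→100.0 °C): 86.9 × 4.18 × 100.0 = 36324 J
q4 (vaporize at 100 °C): 86.9 × 2262.0 = 196568 J
q5 (heat steam 100.0→104.1 °C): 86.9 × 2.05 × 4.1 = 730 J
Total: 1153 + 29025 + 36324 + 196568 + 730 = 263800 J = 264 kJ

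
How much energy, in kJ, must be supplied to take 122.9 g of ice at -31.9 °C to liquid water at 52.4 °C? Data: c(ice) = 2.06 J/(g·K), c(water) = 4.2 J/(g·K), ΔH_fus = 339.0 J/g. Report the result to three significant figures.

q = 76.8 kJ

q1 (heat ice -31.9→0.0 °C): 122.9 × 2.06 × 31.9 = 8076 J
q2 (melt at 0 °C): 122.9 × 339.0 = 41663 J
q3 (heat water 0.0→52.4 °C): 122.9 × 4.2 × 52.4 = 27048 J
Total: 8076 + 41663 + 27048 = 76787 J = 76.8 kJ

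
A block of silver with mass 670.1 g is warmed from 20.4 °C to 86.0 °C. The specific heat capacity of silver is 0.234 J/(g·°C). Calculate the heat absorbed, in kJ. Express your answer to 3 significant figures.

q = m c ΔT = 670.1 × 0.234 × (86.0 − 20.4)
q = 670.1 × 0.234 × 65.6 = 10290 J = 10.3 kJ

q = 10.3 kJ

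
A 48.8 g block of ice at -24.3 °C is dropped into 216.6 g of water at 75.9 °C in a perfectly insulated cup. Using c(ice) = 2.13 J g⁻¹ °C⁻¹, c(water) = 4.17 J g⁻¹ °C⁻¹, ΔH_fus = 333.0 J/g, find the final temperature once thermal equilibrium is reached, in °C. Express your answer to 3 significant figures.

T_f = 45.0 °C

Heat to bring ice to 0 °C and melt it: q₁ = 48.8×2.13×24.3 + 48.8×333.0 = 18776 J
Heat the water can supply cooling to 0 °C: 216.6×4.17×75.9 = 68554.5 J > q₁, so all ice melts.
Energy balance: 216.6×4.17×(75.9 − T) = 18776 + 48.8×4.17×(T − 0)
903.222(75.9 − T) = 18776 + 203.496 T
68554.5 − 18776 = 1106.718 T
T = 49778.5 / 1106.718 = 44.98 °C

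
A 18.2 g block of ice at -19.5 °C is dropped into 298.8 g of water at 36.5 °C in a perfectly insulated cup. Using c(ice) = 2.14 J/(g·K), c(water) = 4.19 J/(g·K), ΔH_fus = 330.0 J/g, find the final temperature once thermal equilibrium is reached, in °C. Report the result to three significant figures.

Heat to bring ice to 0 °C and melt it: q₁ = 18.2×2.14×19.5 + 18.2×330.0 = 6765.5 J
Heat the water can supply cooling to 0 °C: 298.8×4.19×36.5 = 45697.0 J > q₁, so all ice melts.
Energy balance: 298.8×4.19×(36.5 − T) = 6765.5 + 18.2×4.19×(T − 0)
1251.972(36.5 − T) = 6765.5 + 76.258 T
45697.0 − 6765.5 = 1328.230 T
T = 38931.5 / 1328.230 = 29.31 °C

T_f = 29.3 °C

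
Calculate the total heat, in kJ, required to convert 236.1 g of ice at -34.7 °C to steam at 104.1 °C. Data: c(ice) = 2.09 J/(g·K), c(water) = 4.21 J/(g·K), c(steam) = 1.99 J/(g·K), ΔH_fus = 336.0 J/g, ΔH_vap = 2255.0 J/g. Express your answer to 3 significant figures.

q = 730 kJ

q1 (heat ice -34.7→0.0 °C): 236.1 × 2.09 × 34.7 = 17123 J
q2 (melt at 0 °C): 236.1 × 336.0 = 79330 J
q3 (heat water 0.0→100.0 °C): 236.1 × 4.21 × 100.0 = 99398 J
q4 (vaporize at 100 °C): 236.1 × 2255.0 = 532406 J
q5 (heat steam 100.0→104.1 °C): 236.1 × 1.99 × 4.1 = 1926 J
Total: 17123 + 79330 + 99398 + 532406 + 1926 = 730183 J = 730 kJ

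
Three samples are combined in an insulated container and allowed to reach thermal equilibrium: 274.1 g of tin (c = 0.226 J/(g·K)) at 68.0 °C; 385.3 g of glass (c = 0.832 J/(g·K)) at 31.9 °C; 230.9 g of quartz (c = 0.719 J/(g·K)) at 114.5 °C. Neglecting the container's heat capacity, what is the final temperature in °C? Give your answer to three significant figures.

T_f = 61.0 °C

Σ mᵢcᵢ(T − Tᵢ) = 0  ⇒  T = Σ mᵢcᵢTᵢ / Σ mᵢcᵢ
Σ mᵢcᵢ = 274.1×0.226 + 385.3×0.832 + 230.9×0.719 = 548.5333
Σ mᵢcᵢTᵢ = 61.9466×68.0 + 320.5696×31.9 + 166.0171×114.5 = 33447
T = 33447 / 548.5333 = 60.98 °C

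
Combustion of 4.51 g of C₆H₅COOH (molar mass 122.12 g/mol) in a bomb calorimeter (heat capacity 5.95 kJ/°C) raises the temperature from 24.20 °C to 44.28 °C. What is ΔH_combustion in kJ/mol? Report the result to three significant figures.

ΔH = -3240 kJ/mol

ΔT = 44.28 − 24.20 = 20.08 °C
q_cal = C_cal × ΔT = 5.95 × 20.08 = 119.476 kJ
n = 4.51 / 122.12 = 0.03693 mol
q_rxn = −q_cal = -119.476 kJ
ΔH = -119.476 / 0.03693 = -3235 kJ/mol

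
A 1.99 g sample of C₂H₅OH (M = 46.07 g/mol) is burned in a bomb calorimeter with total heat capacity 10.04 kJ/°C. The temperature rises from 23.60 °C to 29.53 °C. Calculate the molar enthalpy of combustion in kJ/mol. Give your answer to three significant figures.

ΔH = -1380 kJ/mol

ΔT = 29.53 − 23.60 = 5.93 °C
q_cal = C_cal × ΔT = 10.04 × 5.93 = 59.5372 kJ
n = 1.99 / 46.07 = 0.04320 mol
q_rxn = −q_cal = -59.5372 kJ
ΔH = -59.5372 / 0.04320 = -1378 kJ/mol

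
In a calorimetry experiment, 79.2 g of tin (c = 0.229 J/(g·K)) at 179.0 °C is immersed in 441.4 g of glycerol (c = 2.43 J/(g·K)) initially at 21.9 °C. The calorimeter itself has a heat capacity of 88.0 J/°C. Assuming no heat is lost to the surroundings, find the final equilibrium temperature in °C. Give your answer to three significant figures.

Heat lost by tin = heat gained by glycerol + calorimeter.
(79.2)(0.229)(179.0 − T) = [(441.4)(2.43) + 88.0](T − 21.9)
18.1368 (179.0 − T) = 1160.602 (T − 21.9)
3246.5 − 18.1368 T = 1160.602 T − 25417
28663.5 = 1178.7388 T
T = 24.32 °C

T_f = 24.3 °C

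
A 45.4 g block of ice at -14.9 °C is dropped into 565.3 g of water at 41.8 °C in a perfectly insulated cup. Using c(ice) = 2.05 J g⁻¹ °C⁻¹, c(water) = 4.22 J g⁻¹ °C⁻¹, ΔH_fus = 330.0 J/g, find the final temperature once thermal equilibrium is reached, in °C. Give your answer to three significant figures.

T_f = 32.3 °C

Heat to bring ice to 0 °C and melt it: q₁ = 45.4×2.05×14.9 + 45.4×330.0 = 16369 J
Heat the water can supply cooling to 0 °C: 565.3×4.22×41.8 = 99716.7 J > q₁, so all ice melts.
Energy balance: 565.3×4.22×(41.8 − T) = 16369 + 45.4×4.22×(T − 0)
2385.566(41.8 − T) = 16369 + 191.588 T
99716.7 − 16369 = 2577.154 T
T = 83347.7 / 2577.154 = 32.34 °C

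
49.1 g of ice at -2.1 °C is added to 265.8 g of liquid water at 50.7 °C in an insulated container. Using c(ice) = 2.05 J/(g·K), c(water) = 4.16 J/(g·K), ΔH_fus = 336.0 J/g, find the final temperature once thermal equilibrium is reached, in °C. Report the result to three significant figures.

Heat to bring ice to 0 °C and melt it: q₁ = 49.1×2.05×2.1 + 49.1×336.0 = 16709 J
Heat the water can supply cooling to 0 °C: 265.8×4.16×50.7 = 56060.4 J > q₁, so all ice melts.
Energy balance: 265.8×4.16×(50.7 − T) = 16709 + 49.1×4.16×(T − 0)
1105.728(50.7 − T) = 16709 + 204.256 T
56060.4 − 16709 = 1309.984 T
T = 39351.4 / 1309.984 = 30.04 °C

T_f = 30.0 °C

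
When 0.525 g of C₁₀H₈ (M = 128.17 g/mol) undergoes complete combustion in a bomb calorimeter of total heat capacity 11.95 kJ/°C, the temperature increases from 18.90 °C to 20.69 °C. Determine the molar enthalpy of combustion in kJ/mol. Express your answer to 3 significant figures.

ΔH = -5220 kJ/mol

ΔT = 20.69 − 18.90 = 1.79 °C
q_cal = C_cal × ΔT = 11.95 × 1.79 = 21.3905 kJ
n = 0.525 / 128.17 = 0.004096 mol
q_rxn = −q_cal = -21.3905 kJ
ΔH = -21.3905 / 0.004096 = -5222 kJ/mol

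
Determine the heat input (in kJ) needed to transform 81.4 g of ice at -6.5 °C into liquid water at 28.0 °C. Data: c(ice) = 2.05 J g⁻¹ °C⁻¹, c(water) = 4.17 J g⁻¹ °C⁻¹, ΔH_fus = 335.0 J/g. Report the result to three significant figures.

q = 37.9 kJ

q1 (heat ice -6.5→0.0 °C): 81.4 × 2.05 × 6.5 = 1085 J
q2 (melt at 0 °C): 81.4 × 335.0 = 27269 J
q3 (heat water 0.0→28.0 °C): 81.4 × 4.17 × 28.0 = 9504 J
Total: 1085 + 27269 + 9504 = 37858 J = 37.9 kJ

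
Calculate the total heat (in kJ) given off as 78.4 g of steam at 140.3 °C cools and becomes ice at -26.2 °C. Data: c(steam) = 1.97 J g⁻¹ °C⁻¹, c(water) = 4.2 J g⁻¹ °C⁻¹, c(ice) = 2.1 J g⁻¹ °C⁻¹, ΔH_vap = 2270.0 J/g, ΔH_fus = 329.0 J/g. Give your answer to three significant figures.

q1 (cool steam 140.3→100 °C): 78.4 × 1.97 × 40.3 = 6224 J
q2 (condense at 100 °C): 78.4 × 2270.0 = 177968 J
q3 (cool water 100→0 °C): 78.4 × 4.2 × 100.0 = 32928 J
q4 (freeze at 0 °C): 78.4 × 329.0 = 25794 J
q5 (cool ice 0→-26.2 °C): 78.4 × 2.1 × 26.2 = 4314 J
Total: 6224 + 177968 + 32928 + 25794 + 4314 = 247228 J = 247 kJ

q = 247 kJ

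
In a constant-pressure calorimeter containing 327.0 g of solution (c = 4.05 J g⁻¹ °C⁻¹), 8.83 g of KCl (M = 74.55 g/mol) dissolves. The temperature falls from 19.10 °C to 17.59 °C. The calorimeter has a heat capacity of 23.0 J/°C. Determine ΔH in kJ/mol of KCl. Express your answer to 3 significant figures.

|ΔT| = |17.59 − 19.10| = 1.51 °C
|q_surr| = (327.0 × 4.05 + 23.0) × 1.51 = 1347.35 × 1.51 = 2034 J
n(KCl) = 8.83 / 74.55 = 0.1184 mol
Temperature fell, so q_rxn = +|q_surr| = 2.034 kJ
ΔH = q_rxn / n = 17.18 kJ/mol

ΔH = 17.2 kJ/mol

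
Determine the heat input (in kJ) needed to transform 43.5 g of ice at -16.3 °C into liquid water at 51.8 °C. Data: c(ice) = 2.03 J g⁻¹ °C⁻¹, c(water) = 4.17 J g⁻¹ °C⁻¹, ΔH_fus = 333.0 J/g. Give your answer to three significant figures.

q1 (heat ice -16.3→0.0 °C): 43.5 × 2.03 × 16.3 = 1439 J
q2 (melt at 0 °C): 43.5 × 333.0 = 14486 J
q3 (heat water 0.0→51.8 °C): 43.5 × 4.17 × 51.8 = 9396 J
Total: 1439 + 14486 + 9396 = 25321 J = 25.3 kJ

q = 25.3 kJ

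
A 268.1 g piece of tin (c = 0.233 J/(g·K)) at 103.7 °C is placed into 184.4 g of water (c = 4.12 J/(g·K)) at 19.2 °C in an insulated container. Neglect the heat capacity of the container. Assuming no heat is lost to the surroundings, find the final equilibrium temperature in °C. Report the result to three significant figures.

T_f = 25.6 °C

Heat lost by tin = heat gained by water.
(268.1)(0.233)(103.7 − T) = (184.4)(4.12)(T − 19.2)
62.4673 (103.7 − T) = 759.728 (T − 19.2)
6477.9 − 62.4673 T = 759.728 T − 14587
21064.9 = 822.1953 T
T = 25.62 °C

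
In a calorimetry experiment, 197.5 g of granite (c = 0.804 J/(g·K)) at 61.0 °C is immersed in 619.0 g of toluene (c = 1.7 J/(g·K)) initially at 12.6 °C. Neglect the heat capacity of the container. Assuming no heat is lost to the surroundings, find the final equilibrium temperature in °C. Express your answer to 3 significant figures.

Heat lost by granite = heat gained by toluene.
(197.5)(0.804)(61.0 − T) = (619.0)(1.7)(T − 12.6)
158.79 (61.0 − T) = 1052.3 (T − 12.6)
9686.2 − 158.79 T = 1052.3 T − 13259
22945.2 = 1211.09 T
T = 18.946 °C

T_f = 18.9 °C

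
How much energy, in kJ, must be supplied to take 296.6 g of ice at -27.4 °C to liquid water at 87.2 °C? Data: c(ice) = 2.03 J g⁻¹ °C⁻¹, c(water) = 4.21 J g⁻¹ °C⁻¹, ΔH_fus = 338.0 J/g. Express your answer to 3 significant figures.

q = 226 kJ

q1 (heat ice -27.4→0.0 °C): 296.6 × 2.03 × 27.4 = 16497 J
q2 (melt at 0 °C): 296.6 × 338.0 = 100251 J
q3 (heat water 0.0→87.2 °C): 296.6 × 4.21 × 87.2 = 108885 J
Total: 16497 + 100251 + 108885 = 225633 J = 226 kJ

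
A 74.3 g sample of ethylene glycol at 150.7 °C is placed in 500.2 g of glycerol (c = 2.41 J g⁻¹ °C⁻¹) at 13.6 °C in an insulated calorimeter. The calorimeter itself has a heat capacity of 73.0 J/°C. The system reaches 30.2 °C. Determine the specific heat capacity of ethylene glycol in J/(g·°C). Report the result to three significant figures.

q_gained = (500.2 × 2.41 + 73.0) × (30.2 − 13.6) = 21220 J
q_lost = 74.3 × c × (150.7 − 30.2) = 8953.15 c
Set equal: c = 21220 / 8953.15 = 2.37 J/(g·°C)

c = 2.37 J/(g·°C)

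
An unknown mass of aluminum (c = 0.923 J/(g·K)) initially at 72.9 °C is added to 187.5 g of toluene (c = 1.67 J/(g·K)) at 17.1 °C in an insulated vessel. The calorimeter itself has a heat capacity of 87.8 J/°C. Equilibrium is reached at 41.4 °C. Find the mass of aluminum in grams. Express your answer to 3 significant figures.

q_gained = (187.5 × 1.67 + 87.8) × (41.4 − 17.1) = 9742 J
q_lost = m × 0.923 × (72.9 − 41.4) = 29.0745 m
m = 9742 / 29.0745 = 335 g

m = 335 g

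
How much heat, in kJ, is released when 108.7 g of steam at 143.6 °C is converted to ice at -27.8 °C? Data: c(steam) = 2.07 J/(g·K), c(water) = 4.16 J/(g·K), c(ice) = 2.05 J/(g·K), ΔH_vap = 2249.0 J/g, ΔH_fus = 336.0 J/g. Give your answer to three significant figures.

q = 342 kJ

q1 (cool steam 143.6→100 °C): 108.7 × 2.07 × 43.6 = 9810 J
q2 (condense at 100 °C): 108.7 × 2249.0 = 244466 J
q3 (cool water 100→0 °C): 108.7 × 4.16 × 100.0 = 45219 J
q4 (freeze at 0 °C): 108.7 × 336.0 = 36523 J
q5 (cool ice 0→-27.8 °C): 108.7 × 2.05 × 27.8 = 6195 J
Total: 9810 + 244466 + 45219 + 36523 + 6195 = 342213 J = 342 kJ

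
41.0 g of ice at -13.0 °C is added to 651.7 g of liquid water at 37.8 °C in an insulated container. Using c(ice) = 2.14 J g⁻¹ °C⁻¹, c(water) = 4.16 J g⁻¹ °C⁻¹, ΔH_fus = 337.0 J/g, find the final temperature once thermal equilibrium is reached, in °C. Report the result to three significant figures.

Heat to bring ice to 0 °C and melt it: q₁ = 41.0×2.14×13.0 + 41.0×337.0 = 14958 J
Heat the water can supply cooling to 0 °C: 651.7×4.16×37.8 = 102479 J > q₁, so all ice melts.
Energy balance: 651.7×4.16×(37.8 − T) = 14958 + 41.0×4.16×(T − 0)
2711.072(37.8 − T) = 14958 + 170.56 T
102479 − 14958 = 2881.632 T
T = 87521 / 2881.632 = 30.37 °C

T_f = 30.4 °C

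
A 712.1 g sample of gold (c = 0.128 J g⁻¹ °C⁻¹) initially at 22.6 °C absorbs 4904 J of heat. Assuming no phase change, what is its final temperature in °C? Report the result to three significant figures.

T_f = 76.4 °C

ΔT = q / (m c) = 4904 / (712.1 × 0.128) = 53.80 °C
T_f = 22.6 + 53.80 = 76.40 °C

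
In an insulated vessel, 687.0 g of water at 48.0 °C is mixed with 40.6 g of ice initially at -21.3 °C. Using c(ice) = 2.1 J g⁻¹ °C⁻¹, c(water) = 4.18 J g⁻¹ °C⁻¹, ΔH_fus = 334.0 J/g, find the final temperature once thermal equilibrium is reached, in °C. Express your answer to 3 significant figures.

Heat to bring ice to 0 °C and melt it: q₁ = 40.6×2.1×21.3 + 40.6×334.0 = 15376 J
Heat the water can supply cooling to 0 °C: 687.0×4.18×48.0 = 137840 J > q₁, so all ice melts.
Energy balance: 687.0×4.18×(48.0 − T) = 15376 + 40.6×4.18×(T − 0)
2871.66(48.0 − T) = 15376 + 169.708 T
137840 − 15376 = 3041.368 T
T = 122464 / 3041.368 = 40.27 °C

T_f = 40.3 °C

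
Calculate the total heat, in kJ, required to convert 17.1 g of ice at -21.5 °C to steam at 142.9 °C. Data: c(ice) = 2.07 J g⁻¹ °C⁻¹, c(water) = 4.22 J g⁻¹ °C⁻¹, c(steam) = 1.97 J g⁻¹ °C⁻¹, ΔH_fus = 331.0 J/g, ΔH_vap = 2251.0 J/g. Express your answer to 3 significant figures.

q = 53.6 kJ

q1 (heat ice -21.5→0.0 °C): 17.1 × 2.07 × 21.5 = 761 J
q2 (melt at 0 °C): 17.1 × 331.0 = 5660 J
q3 (heat water 0.0→100.0 °C): 17.1 × 4.22 × 100.0 = 7216 J
q4 (vaporize at 100 °C): 17.1 × 2251.0 = 38492 J
q5 (heat steam 100.0→142.9 °C): 17.1 × 1.97 × 42.9 = 1445 J
Total: 761 + 5660 + 7216 + 38492 + 1445 = 53574 J = 53.6 kJ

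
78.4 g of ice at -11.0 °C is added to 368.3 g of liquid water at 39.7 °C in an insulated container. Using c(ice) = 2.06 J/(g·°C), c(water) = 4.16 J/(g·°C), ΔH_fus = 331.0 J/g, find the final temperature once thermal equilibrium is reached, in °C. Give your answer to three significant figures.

Heat to bring ice to 0 °C and melt it: q₁ = 78.4×2.06×11.0 + 78.4×331.0 = 27727 J
Heat the water can supply cooling to 0 °C: 368.3×4.16×39.7 = 60825.5 J > q₁, so all ice melts.
Energy balance: 368.3×4.16×(39.7 − T) = 27727 + 78.4×4.16×(T − 0)
1532.128(39.7 − T) = 27727 + 326.144 T
60825.5 − 27727 = 1858.272 T
T = 33098.5 / 1858.272 = 17.81 °C

T_f = 17.8 °C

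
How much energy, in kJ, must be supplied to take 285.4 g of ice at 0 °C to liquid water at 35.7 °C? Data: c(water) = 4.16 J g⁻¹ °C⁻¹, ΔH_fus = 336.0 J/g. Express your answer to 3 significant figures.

q = 138 kJ

q1 (melt at 0 °C): 285.4 × 336.0 = 95894 J
q2 (heat water 0.0→35.7 °C): 285.4 × 4.16 × 35.7 = 42385 J
Total: 95894 + 42385 = 138279 J = 138 kJ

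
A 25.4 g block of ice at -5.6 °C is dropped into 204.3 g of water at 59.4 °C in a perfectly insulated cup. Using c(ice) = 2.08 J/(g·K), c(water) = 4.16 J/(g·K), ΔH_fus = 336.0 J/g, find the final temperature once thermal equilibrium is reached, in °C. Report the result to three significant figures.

Heat to bring ice to 0 °C and melt it: q₁ = 25.4×2.08×5.6 + 25.4×336.0 = 8830.3 J
Heat the water can supply cooling to 0 °C: 204.3×4.16×59.4 = 50483.3 J > q₁, so all ice melts.
Energy balance: 204.3×4.16×(59.4 − T) = 8830.3 + 25.4×4.16×(T − 0)
849.888(59.4 − T) = 8830.3 + 105.664 T
50483.3 − 8830.3 = 955.552 T
T = 41653.0 / 955.552 = 43.59 °C

T_f = 43.6 °C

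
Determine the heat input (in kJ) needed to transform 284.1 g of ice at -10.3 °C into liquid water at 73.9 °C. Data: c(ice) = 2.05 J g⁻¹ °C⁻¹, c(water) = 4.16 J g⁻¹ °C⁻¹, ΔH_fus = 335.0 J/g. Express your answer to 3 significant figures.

q = 189 kJ

q1 (heat ice -10.3→0.0 °C): 284.1 × 2.05 × 10.3 = 5999 J
q2 (melt at 0 °C): 284.1 × 335.0 = 95174 J
q3 (heat water 0.0→73.9 °C): 284.1 × 4.16 × 73.9 = 87339 J
Total: 5999 + 95174 + 87339 = 188512 J = 189 kJ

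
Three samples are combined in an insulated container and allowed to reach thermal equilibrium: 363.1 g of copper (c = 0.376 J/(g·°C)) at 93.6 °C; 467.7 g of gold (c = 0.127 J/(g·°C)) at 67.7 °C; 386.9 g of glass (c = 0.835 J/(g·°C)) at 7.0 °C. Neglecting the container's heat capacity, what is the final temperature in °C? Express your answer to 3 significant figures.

T_f = 36.7 °C

Σ mᵢcᵢ(T − Tᵢ) = 0  ⇒  T = Σ mᵢcᵢTᵢ / Σ mᵢcᵢ
Σ mᵢcᵢ = 363.1×0.376 + 467.7×0.127 + 386.9×0.835 = 518.9850
Σ mᵢcᵢTᵢ = 136.5256×93.6 + 59.3979×67.7 + 323.0615×7.0 = 19061
T = 19061 / 518.9850 = 36.73 °C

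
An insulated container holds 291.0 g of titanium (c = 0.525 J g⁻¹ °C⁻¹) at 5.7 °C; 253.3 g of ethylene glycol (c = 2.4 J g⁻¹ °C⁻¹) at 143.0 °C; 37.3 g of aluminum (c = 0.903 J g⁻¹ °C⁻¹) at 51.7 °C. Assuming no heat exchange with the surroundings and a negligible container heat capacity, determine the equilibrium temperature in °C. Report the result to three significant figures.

Σ mᵢcᵢ(T − Tᵢ) = 0  ⇒  T = Σ mᵢcᵢTᵢ / Σ mᵢcᵢ
Σ mᵢcᵢ = 291.0×0.525 + 253.3×2.4 + 37.3×0.903 = 794.3769
Σ mᵢcᵢTᵢ = 152.775×5.7 + 607.92×143.0 + 33.6819×51.7 = 89545
T = 89545 / 794.3769 = 112.7 °C

T_f = 113 °C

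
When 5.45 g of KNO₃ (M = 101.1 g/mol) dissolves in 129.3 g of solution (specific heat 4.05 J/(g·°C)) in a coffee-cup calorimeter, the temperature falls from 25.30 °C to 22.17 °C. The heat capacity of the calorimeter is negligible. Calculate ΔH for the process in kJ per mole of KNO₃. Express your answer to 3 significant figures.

|ΔT| = |22.17 − 25.30| = 3.13 °C
|q_surr| = (129.3 × 4.05) × 3.13 = 523.665 × 3.13 = 1639 J
n(KNO₃) = 5.45 / 101.1 = 0.05391 mol
Temperature fell, so q_rxn = +|q_surr| = 1.639 kJ
ΔH = q_rxn / n = 30.40 kJ/mol

ΔH = 30.4 kJ/mol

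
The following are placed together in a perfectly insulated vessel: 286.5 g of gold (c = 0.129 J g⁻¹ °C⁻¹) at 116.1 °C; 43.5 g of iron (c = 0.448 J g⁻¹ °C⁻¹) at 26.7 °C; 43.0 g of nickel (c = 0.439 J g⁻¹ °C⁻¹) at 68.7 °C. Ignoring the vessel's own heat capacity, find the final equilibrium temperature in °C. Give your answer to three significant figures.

Σ mᵢcᵢ(T − Tᵢ) = 0  ⇒  T = Σ mᵢcᵢTᵢ / Σ mᵢcᵢ
Σ mᵢcᵢ = 286.5×0.129 + 43.5×0.448 + 43.0×0.439 = 75.3235
Σ mᵢcᵢTᵢ = 36.9585×116.1 + 19.488×26.7 + 18.877×68.7 = 6108.1
T = 6108.1 / 75.3235 = 81.09 °C

T_f = 81.1 °C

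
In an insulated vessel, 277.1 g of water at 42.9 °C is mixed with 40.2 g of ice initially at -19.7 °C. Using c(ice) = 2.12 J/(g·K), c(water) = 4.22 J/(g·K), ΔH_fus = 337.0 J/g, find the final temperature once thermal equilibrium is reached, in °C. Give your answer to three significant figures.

T_f = 26.1 °C

Heat to bring ice to 0 °C and melt it: q₁ = 40.2×2.12×19.7 + 40.2×337.0 = 15226 J
Heat the water can supply cooling to 0 °C: 277.1×4.22×42.9 = 50165.6 J > q₁, so all ice melts.
Energy balance: 277.1×4.22×(42.9 − T) = 15226 + 40.2×4.22×(T − 0)
1169.362(42.9 − T) = 15226 + 169.644 T
50165.6 − 15226 = 1339.006 T
T = 34939.6 / 1339.006 = 26.09 °C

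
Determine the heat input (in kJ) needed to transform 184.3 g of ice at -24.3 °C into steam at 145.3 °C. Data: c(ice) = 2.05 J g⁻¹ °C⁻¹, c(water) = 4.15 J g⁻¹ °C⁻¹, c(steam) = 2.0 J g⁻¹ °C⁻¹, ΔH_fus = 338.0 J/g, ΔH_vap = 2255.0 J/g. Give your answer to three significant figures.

q1 (heat ice -24.3→0.0 °C): 184.3 × 2.05 × 24.3 = 9181 J
q2 (melt at 0 °C): 184.3 × 338.0 = 62293 J
q3 (heat water 0.0→100.0 °C): 184.3 × 4.15 × 100.0 = 76485 J
q4 (vaporize at 100 °C): 184.3 × 2255.0 = 415597 J
q5 (heat steam 100.0→145.3 °C): 184.3 × 2.0 × 45.3 = 16698 J
Total: 9181 + 62293 + 76485 + 415597 + 16698 = 580254 J = 580 kJ

q = 580 kJ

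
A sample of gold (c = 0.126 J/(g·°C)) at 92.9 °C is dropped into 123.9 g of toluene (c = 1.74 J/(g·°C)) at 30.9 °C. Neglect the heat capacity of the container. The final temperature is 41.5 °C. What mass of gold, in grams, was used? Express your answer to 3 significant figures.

m = 353 g

q_gained = (123.9 × 1.74) × (41.5 − 30.9) = 2285 J
q_lost = m × 0.126 × (92.9 − 41.5) = 6.4764 m
m = 2285 / 6.4764 = 353 g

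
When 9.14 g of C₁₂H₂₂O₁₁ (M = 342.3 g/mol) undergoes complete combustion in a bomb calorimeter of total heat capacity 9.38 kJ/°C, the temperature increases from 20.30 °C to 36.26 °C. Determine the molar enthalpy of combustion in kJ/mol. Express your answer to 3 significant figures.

ΔT = 36.26 − 20.30 = 15.96 °C
q_cal = C_cal × ΔT = 9.38 × 15.96 = 149.7048 kJ
n = 9.14 / 342.3 = 0.02670 mol
q_rxn = −q_cal = -149.7048 kJ
ΔH = -149.7048 / 0.02670 = -5607 kJ/mol

ΔH = -5610 kJ/mol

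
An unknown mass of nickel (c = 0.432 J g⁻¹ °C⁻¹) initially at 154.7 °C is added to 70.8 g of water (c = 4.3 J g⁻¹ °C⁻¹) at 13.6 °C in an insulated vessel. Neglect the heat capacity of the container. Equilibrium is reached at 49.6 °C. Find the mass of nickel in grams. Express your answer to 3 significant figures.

q_gained = (70.8 × 4.3) × (49.6 − 13.6) = 10960 J
q_lost = m × 0.432 × (154.7 − 49.6) = 45.4032 m
m = 10960 / 45.4032 = 241 g

m = 241 g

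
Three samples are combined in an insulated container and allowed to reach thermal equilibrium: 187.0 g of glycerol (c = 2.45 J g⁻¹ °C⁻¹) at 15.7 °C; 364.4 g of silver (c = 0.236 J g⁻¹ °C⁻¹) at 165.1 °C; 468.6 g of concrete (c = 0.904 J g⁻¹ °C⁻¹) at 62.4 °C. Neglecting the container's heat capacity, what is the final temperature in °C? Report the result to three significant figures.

T_f = 49.4 °C

Σ mᵢcᵢ(T − Tᵢ) = 0  ⇒  T = Σ mᵢcᵢTᵢ / Σ mᵢcᵢ
Σ mᵢcᵢ = 187.0×2.45 + 364.4×0.236 + 468.6×0.904 = 967.7628
Σ mᵢcᵢTᵢ = 458.15×15.7 + 85.9984×165.1 + 423.6144×62.4 = 47825
T = 47825 / 967.7628 = 49.42 °C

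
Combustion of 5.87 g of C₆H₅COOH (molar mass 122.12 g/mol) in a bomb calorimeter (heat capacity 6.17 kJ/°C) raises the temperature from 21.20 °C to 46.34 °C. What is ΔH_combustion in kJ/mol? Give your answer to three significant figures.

ΔH = -3230 kJ/mol

ΔT = 46.34 − 21.20 = 25.14 °C
q_cal = C_cal × ΔT = 6.17 × 25.14 = 155.1138 kJ
n = 5.87 / 122.12 = 0.04807 mol
q_rxn = −q_cal = -155.1138 kJ
ΔH = -155.1138 / 0.04807 = -3227 kJ/mol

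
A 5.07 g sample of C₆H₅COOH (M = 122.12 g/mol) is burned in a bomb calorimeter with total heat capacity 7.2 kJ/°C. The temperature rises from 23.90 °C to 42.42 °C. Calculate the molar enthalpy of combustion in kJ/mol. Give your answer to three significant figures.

ΔT = 42.42 − 23.90 = 18.52 °C
q_cal = C_cal × ΔT = 7.2 × 18.52 = 133.344 kJ
n = 5.07 / 122.12 = 0.04152 mol
q_rxn = −q_cal = -133.344 kJ
ΔH = -133.344 / 0.04152 = -3212 kJ/mol

ΔH = -3210 kJ/mol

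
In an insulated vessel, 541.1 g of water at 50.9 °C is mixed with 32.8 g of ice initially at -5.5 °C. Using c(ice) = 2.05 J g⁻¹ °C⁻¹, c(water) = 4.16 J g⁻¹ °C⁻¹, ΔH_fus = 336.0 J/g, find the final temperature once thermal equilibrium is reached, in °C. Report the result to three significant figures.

Heat to bring ice to 0 °C and melt it: q₁ = 32.8×2.05×5.5 + 32.8×336.0 = 11391 J
Heat the water can supply cooling to 0 °C: 541.1×4.16×50.9 = 114575 J > q₁, so all ice melts.
Energy balance: 541.1×4.16×(50.9 − T) = 11391 + 32.8×4.16×(T − 0)
2250.976(50.9 − T) = 11391 + 136.448 T
114575 − 11391 = 2387.424 T
T = 103184 / 2387.424 = 43.22 °C

T_f = 43.2 °C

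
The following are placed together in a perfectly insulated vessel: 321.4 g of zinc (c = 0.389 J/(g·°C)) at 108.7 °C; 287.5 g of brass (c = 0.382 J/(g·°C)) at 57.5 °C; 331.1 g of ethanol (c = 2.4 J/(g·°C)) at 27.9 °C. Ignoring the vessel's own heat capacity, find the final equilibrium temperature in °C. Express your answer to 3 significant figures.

Σ mᵢcᵢ(T − Tᵢ) = 0  ⇒  T = Σ mᵢcᵢTᵢ / Σ mᵢcᵢ
Σ mᵢcᵢ = 321.4×0.389 + 287.5×0.382 + 331.1×2.4 = 1029.4896
Σ mᵢcᵢTᵢ = 125.0246×108.7 + 109.825×57.5 + 794.64×27.9 = 42076
T = 42076 / 1029.4896 = 40.87 °C

T_f = 40.9 °C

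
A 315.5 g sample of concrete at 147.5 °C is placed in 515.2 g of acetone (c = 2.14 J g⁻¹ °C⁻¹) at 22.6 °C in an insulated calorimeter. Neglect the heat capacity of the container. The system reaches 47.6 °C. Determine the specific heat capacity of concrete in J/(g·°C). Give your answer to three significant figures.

c = 0.875 J/(g·°C)

q_gained = (515.2 × 2.14) × (47.6 − 22.6) = 27563 J
q_lost = 315.5 × c × (147.5 − 47.6) = 31518.45 c
Set equal: c = 27563 / 31518.45 = 0.875 J/(g·°C)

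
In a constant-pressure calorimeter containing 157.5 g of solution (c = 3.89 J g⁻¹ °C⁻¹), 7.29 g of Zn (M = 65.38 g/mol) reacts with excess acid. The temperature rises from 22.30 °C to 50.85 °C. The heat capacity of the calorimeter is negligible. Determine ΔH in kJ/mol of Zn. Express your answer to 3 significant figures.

|ΔT| = |50.85 − 22.30| = 28.55 °C
|q_surr| = (157.5 × 3.89) × 28.55 = 612.675 × 28.55 = 17490 J
n(Zn) = 7.29 / 65.38 = 0.1115 mol
Temperature rose, so q_rxn = −|q_surr| = -17.49 kJ
ΔH = q_rxn / n = -156.9 kJ/mol

ΔH = -157 kJ/mol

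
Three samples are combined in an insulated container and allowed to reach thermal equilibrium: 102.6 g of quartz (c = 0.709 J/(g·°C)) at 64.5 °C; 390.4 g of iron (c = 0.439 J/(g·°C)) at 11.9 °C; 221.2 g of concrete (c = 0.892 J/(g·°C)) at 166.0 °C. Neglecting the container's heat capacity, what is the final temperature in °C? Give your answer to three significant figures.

T_f = 89.4 °C

Σ mᵢcᵢ(T − Tᵢ) = 0  ⇒  T = Σ mᵢcᵢTᵢ / Σ mᵢcᵢ
Σ mᵢcᵢ = 102.6×0.709 + 390.4×0.439 + 221.2×0.892 = 441.4394
Σ mᵢcᵢTᵢ = 72.7434×64.5 + 171.3856×11.9 + 197.3104×166.0 = 39485
T = 39485 / 441.4394 = 89.446 °C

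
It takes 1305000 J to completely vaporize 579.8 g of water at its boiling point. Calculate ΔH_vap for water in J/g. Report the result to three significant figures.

ΔH_vap = q / m = 1305000 / 579.8 = 2250 J/g

ΔH_vap = 2250 J/g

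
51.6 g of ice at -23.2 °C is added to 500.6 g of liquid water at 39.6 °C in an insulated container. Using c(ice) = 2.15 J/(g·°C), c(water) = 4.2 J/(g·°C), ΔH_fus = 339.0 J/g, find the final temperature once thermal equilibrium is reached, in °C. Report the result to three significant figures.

Heat to bring ice to 0 °C and melt it: q₁ = 51.6×2.15×23.2 + 51.6×339.0 = 20066 J
Heat the water can supply cooling to 0 °C: 500.6×4.2×39.6 = 83259.8 J > q₁, so all ice melts.
Energy balance: 500.6×4.2×(39.6 − T) = 20066 + 51.6×4.2×(T − 0)
2102.52(39.6 − T) = 20066 + 216.72 T
83259.8 − 20066 = 2319.24 T
T = 63193.8 / 2319.24 = 27.248 °C

T_f = 27.2 °C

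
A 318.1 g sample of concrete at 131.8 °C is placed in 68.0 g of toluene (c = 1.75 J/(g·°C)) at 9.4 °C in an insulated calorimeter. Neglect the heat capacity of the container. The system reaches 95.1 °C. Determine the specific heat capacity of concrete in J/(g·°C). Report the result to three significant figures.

q_gained = (68.0 × 1.75) × (95.1 − 9.4) = 10200 J
q_lost = 318.1 × c × (131.8 − 95.1) = 11674.27 c
Set equal: c = 10200 / 11674.27 = 0.874 J/(g·°C)

c = 0.874 J/(g·°C)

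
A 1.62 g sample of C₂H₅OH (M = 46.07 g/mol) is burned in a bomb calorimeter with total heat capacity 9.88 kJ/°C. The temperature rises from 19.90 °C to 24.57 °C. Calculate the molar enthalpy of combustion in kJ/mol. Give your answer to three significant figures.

ΔT = 24.57 − 19.90 = 4.67 °C
q_cal = C_cal × ΔT = 9.88 × 4.67 = 46.1396 kJ
n = 1.62 / 46.07 = 0.03516 mol
q_rxn = −q_cal = -46.1396 kJ
ΔH = -46.1396 / 0.03516 = -1312 kJ/mol

ΔH = -1310 kJ/mol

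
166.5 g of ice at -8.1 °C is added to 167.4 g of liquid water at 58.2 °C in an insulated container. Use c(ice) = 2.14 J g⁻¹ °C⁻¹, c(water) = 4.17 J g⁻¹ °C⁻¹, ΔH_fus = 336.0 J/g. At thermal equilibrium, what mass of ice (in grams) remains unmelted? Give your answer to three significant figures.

m_ice remaining = 54.2 g

Heat to warm all ice to 0 °C: 166.5×2.14×8.1 = 2886.1 J
Heat released by water cooling to 0 °C: 167.4×4.17×58.2 = 40627 J
40627 J < 2886.1 + 166.5×336.0 = 58830.1 J, so not all ice melts; final T = 0 °C.
Heat left for melting: 40627 − 2886.1 = 37740.9 J
Mass melted = 37740.9 / 336.0 = 112.3 g
Ice remaining = 166.5 − 112.3 = 54.2 g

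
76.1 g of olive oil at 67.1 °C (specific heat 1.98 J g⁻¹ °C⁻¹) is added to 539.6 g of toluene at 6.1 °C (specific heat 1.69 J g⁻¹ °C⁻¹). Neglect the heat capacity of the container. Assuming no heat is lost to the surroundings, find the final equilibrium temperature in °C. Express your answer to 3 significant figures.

Heat lost by olive oil = heat gained by toluene.
(76.1)(1.98)(67.1 − T) = (539.6)(1.69)(T − 6.1)
150.678 (67.1 − T) = 911.924 (T − 6.1)
10110 − 150.678 T = 911.924 T − 5562.7
15672.7 = 1062.602 T
T = 14.749 °C

T_f = 14.7 °C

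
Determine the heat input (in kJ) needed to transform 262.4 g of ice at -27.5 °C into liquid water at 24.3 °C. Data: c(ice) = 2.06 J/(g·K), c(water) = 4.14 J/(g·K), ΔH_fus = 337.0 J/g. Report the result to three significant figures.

q1 (heat ice -27.5→0.0 °C): 262.4 × 2.06 × 27.5 = 14865 J
q2 (melt at 0 °C): 262.4 × 337.0 = 88429 J
q3 (heat water 0.0→24.3 °C): 262.4 × 4.14 × 24.3 = 26398 J
Total: 14865 + 88429 + 26398 = 129692 J = 130 kJ

q = 130 kJ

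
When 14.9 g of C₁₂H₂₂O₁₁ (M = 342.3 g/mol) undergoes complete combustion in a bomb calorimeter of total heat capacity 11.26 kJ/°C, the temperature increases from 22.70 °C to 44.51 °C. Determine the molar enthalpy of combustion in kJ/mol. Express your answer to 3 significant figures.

ΔH = -5640 kJ/mol

ΔT = 44.51 − 22.70 = 21.81 °C
q_cal = C_cal × ΔT = 11.26 × 21.81 = 245.5806 kJ
n = 14.9 / 342.3 = 0.04353 mol
q_rxn = −q_cal = -245.5806 kJ
ΔH = -245.5806 / 0.04353 = -5642 kJ/mol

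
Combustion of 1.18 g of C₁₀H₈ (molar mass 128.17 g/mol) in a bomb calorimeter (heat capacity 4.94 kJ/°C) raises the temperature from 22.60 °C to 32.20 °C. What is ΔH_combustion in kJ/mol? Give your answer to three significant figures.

ΔT = 32.20 − 22.60 = 9.60 °C
q_cal = C_cal × ΔT = 4.94 × 9.60 = 47.424 kJ
n = 1.18 / 128.17 = 0.009207 mol
q_rxn = −q_cal = -47.424 kJ
ΔH = -47.424 / 0.009207 = -5151 kJ/mol

ΔH = -5150 kJ/mol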